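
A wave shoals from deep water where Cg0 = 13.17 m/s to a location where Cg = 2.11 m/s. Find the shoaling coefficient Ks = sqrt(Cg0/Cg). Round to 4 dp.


Ks = sqrt(Cg0 / Cg)
Ks = sqrt(13.17 / 2.11)
Ks = sqrt(6.2417)
Ks = 2.4983

2.4983


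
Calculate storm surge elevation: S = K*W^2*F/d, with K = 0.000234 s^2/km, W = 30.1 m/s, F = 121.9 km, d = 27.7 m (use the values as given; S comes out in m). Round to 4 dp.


S = K * W^2 * F / d
W^2 = 30.1^2 = 906.01
S = 0.000234 * 906.01 * 121.9 / 27.7
Numerator = 0.000234 * 906.01 * 121.9 = 25.843573
S = 25.843573 / 27.7 = 0.9330 m

0.9330


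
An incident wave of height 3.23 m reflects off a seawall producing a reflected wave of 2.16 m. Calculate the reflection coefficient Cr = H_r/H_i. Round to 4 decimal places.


Cr = H_r / H_i
Cr = 2.16 / 3.23
Cr = 0.6687

0.6687


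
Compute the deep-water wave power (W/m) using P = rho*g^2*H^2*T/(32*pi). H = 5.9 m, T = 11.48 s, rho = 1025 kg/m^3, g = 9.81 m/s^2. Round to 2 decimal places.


P = rho * g^2 * H^2 * T / (32 * pi)
P = 1025 * 9.81^2 * 5.9^2 * 11.48 / (32 * pi)
P = 1025 * 96.2361 * 34.8100 * 11.48 / 100.53096
P = 392110.02 W/m

392110.02


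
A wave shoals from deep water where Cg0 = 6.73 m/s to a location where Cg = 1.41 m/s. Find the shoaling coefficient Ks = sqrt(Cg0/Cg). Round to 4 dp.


Ks = sqrt(Cg0 / Cg)
Ks = sqrt(6.73 / 1.41)
Ks = sqrt(4.7730)
Ks = 2.1847

2.1847


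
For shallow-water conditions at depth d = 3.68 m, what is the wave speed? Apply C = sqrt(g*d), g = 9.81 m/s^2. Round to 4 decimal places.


Using the shallow-water approximation:
C = sqrt(g * d) = sqrt(9.81 * 3.68)
C = sqrt(36.1008)
C = 6.0084 m/s

6.0084


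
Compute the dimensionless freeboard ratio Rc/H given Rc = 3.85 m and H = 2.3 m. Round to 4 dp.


Relative freeboard = Rc / H
= 3.85 / 2.3
= 1.6739

1.6739


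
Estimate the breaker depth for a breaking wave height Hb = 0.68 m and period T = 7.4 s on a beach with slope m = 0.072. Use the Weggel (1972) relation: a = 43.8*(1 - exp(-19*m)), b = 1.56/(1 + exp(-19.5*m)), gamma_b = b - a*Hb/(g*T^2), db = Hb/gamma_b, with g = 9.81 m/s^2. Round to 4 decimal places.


a = 43.8 * (1 - exp(-19 * m))
exp(-19 * 0.072) = exp(-1.3680) = 0.254616
a = 43.8 * (1 - 0.254616) = 32.647833
b = 1.56 / (1 + exp(-19.5 * m))
exp(-19.5 * 0.072) = exp(-1.4040) = 0.245613
b = 1.56 / (1 + 0.245613) = 1.252396
Hb / (g * T^2) = 0.68 / (9.81 * 7.4^2) = 0.68 / 537.1956 = 0.00126583
gamma_b = b - a * Hb/(g*T^2) = 1.252396 - 32.647833 * 0.00126583 = 1.211069
db = Hb / gamma_b = 0.68 / 1.211069
db = 0.5615 m

0.5615


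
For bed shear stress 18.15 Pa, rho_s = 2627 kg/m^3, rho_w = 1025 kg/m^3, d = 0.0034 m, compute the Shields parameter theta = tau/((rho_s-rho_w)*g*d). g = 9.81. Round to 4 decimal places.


theta = tau / ((rho_s - rho_w) * g * d)
rho_s - rho_w = 2627 - 1025 = 1602
Denominator = 1602 * 9.81 * 0.0034 = 53.433108
theta = 18.15 / 53.433108
theta = 0.3397

0.3397


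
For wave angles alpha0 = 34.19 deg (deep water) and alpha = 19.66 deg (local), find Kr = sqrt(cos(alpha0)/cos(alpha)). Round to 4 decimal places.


Kr = sqrt(cos(alpha0) / cos(alpha))
cos(34.19) = 0.827179
cos(19.66) = 0.941706
Kr = sqrt(0.827179 / 0.941706)
Kr = sqrt(0.878383)
Kr = 0.9372

0.9372


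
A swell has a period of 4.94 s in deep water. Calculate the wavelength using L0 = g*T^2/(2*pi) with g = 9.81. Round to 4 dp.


L0 = g * T^2 / (2 * pi)
L0 = 9.81 * 4.94^2 / (2 * pi)
L0 = 9.81 * 24.4036 / 6.28319
L0 = 239.3993 / 6.28319
L0 = 38.1016 m

38.1016


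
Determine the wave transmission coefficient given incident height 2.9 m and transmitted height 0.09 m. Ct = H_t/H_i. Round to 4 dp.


Ct = H_t / H_i
Ct = 0.09 / 2.9
Ct = 0.0310

0.0310


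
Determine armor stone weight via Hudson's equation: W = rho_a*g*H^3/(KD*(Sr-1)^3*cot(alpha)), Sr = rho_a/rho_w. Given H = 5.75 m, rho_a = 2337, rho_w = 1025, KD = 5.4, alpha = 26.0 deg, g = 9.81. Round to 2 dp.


Sr = rho_a / rho_w = 2337 / 1025 = 2.280000
(Sr - 1) = 1.280000
(Sr - 1)^3 = 2.097152
cot(26.0) = 1 / tan(26.0) = 1 / 0.487733 = 2.050304
Numerator = 2337 * 9.81 * 5.75^3 = 4358441.8280
Denominator = 5.4 * 2.097152 * 2.050304 = 23.218914
W = 4358441.8280 / 23.218914
W = 187710.84 N

187710.84


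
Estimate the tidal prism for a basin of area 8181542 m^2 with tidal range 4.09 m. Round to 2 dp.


Tidal prism = Area * Tidal range
P = 8181542 * 4.09
P = 33462506.78 m^3

33462506.78


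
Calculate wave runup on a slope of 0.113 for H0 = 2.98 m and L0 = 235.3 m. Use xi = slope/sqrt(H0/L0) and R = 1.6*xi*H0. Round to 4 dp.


xi = slope / sqrt(H0/L0)
H0/L0 = 2.98/235.3 = 0.012665
sqrt(0.012665) = 0.112537
xi = 0.113 / 0.112537 = 1.004110
R = 1.6 * xi * H0 = 1.6 * 1.004110 * 2.98
R = 4.7876 m

4.7876


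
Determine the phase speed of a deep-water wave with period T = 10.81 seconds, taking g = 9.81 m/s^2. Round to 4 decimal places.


We use the deep-water celerity formula:
C = g * T / (2 * pi)
C = 9.81 * 10.81 / (2 * 3.14159...)
C = 106.046100 / 6.283185
C = 16.8778 m/s

16.8778


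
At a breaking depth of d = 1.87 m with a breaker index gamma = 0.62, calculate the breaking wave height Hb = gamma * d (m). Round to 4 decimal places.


Hb = gamma * d
Hb = 0.62 * 1.87
Hb = 1.1594 m

1.1594


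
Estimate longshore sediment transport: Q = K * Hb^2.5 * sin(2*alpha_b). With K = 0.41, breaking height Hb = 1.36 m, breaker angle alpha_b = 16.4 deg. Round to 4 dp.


Q = K * Hb^2.5 * sin(2 * alpha_b)
Hb^2.5 = 1.36^2.5 = 2.156986
sin(2 * 16.4) = sin(32.8) = 0.541708
Q = 0.41 * 2.156986 * 0.541708
Q = 0.4791 m^3/s

0.4791


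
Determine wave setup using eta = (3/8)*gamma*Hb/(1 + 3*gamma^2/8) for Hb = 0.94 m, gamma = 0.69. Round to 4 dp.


eta = (3/8) * gamma * Hb / (1 + 3*gamma^2/8)
Numerator = (3/8) * 0.69 * 0.94 = 0.243225
Denominator = 1 + 3*0.69^2/8 = 1 + 0.178538 = 1.178538
eta = 0.243225 / 1.178538
eta = 0.2064 m

0.2064


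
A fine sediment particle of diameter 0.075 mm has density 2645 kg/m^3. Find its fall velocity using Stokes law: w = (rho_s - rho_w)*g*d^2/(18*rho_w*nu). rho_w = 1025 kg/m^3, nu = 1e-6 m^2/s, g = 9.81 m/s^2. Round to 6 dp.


w = (rho_s - rho_w) * g * d^2 / (18 * rho_w * nu)
d = 0.075 mm = 0.000075 m
rho_s - rho_w = 2645 - 1025 = 1620
Numerator = 1620 * 9.81 * (0.000075)^2 = 0.000089393625
Denominator = 18 * 1025 * 1e-6 = 0.018450
w = 0.004845 m/s

0.004845


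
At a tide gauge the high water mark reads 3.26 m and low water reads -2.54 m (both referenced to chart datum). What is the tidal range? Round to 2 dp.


Tidal range = High water - Low water
Tidal range = 3.26 - (-2.54)
Tidal range = 5.80 m

5.80


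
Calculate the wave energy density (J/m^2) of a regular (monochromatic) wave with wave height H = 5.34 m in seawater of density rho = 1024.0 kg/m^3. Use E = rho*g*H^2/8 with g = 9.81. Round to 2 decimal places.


E = (1/8) * rho * g * H^2
E = (1/8) * 1024.0 * 9.81 * 5.34^2
E = 0.125 * 1024.0 * 9.81 * 28.5156
E = 35806.47 J/m^2

35806.47


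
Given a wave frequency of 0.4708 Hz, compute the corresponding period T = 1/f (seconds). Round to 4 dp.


T = 1 / f
T = 1 / 0.4708
T = 2.1240 s

2.1240


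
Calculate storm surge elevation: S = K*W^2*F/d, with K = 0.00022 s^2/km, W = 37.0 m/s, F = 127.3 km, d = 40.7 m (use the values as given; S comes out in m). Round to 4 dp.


S = K * W^2 * F / d
W^2 = 37.0^2 = 1369.00
S = 0.00022 * 1369.00 * 127.3 / 40.7
Numerator = 0.00022 * 1369.00 * 127.3 = 38.340214
S = 38.340214 / 40.7 = 0.9420 m

0.9420


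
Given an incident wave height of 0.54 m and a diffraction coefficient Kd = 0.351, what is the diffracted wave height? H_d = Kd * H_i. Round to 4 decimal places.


H_d = Kd * H_i
H_d = 0.351 * 0.54
H_d = 0.1895 m

0.1895


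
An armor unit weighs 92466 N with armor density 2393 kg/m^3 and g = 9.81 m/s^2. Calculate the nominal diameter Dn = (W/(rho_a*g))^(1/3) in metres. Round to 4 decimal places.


V = W / (rho_a * g)
V = 92466 / (2393 * 9.81)
V = 92466 / 23475.33
V = 3.938858 m^3
Dn = V^(1/3) = 3.938858^(1/3)
Dn = 1.5793 m

1.5793


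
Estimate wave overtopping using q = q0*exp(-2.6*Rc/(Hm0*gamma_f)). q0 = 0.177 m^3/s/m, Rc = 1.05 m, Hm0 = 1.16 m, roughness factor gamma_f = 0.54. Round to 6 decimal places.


q = q0 * exp(-2.6 * Rc / (Hm0 * gamma_f))
Exponent = -2.6 * 1.05 / (1.16 * 0.54)
= -2.6 * 1.05 / 0.6264
= -4.358238
exp(-4.358238) = 0.012801
q = 0.177 * 0.012801
q = 0.002266 m^3/s/m

0.002266


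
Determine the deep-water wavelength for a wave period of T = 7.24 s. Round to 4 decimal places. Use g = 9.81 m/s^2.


L0 = g * T^2 / (2 * pi)
L0 = 9.81 * 7.24^2 / (2 * pi)
L0 = 9.81 * 52.4176 / 6.28319
L0 = 514.2167 / 6.28319
L0 = 81.8401 m

81.8401


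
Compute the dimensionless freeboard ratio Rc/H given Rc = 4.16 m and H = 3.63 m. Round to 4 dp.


Relative freeboard = Rc / H
= 4.16 / 3.63
= 1.1460

1.1460


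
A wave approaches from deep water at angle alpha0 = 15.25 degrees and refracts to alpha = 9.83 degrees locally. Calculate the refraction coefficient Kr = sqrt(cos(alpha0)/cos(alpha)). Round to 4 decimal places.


Kr = sqrt(cos(alpha0) / cos(alpha))
cos(15.25) = 0.964787
cos(9.83) = 0.985319
Kr = sqrt(0.964787 / 0.985319)
Kr = sqrt(0.979163)
Kr = 0.9895

0.9895


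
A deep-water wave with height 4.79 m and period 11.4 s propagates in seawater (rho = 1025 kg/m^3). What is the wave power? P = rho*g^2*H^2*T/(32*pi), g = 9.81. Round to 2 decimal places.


P = rho * g^2 * H^2 * T / (32 * pi)
P = 1025 * 9.81^2 * 4.79^2 * 11.4 / (32 * pi)
P = 1025 * 96.2361 * 22.9441 * 11.4 / 100.53096
P = 256648.01 W/m

256648.01


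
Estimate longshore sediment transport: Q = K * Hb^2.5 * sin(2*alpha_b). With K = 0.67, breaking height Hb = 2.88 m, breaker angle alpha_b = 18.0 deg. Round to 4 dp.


Q = K * Hb^2.5 * sin(2 * alpha_b)
Hb^2.5 = 2.88^2.5 = 14.076064
sin(2 * 18.0) = sin(36.0) = 0.587785
Q = 0.67 * 14.076064 * 0.587785
Q = 5.5434 m^3/s

5.5434


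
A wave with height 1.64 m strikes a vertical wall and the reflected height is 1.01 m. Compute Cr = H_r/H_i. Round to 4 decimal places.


Cr = H_r / H_i
Cr = 1.01 / 1.64
Cr = 0.6159

0.6159


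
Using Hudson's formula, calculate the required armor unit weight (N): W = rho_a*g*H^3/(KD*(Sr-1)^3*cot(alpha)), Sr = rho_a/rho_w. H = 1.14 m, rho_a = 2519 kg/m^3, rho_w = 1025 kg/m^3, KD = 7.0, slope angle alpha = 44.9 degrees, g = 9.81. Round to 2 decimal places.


Sr = rho_a / rho_w = 2519 / 1025 = 2.457561
(Sr - 1) = 1.457561
(Sr - 1)^3 = 3.096565
cot(44.9) = 1 / tan(44.9) = 1 / 0.996515 = 1.003497
Numerator = 2519 * 9.81 * 1.14^3 = 36611.0116
Denominator = 7.0 * 3.096565 * 1.003497 = 21.751750
W = 36611.0116 / 21.751750
W = 1683.13 N

1683.13


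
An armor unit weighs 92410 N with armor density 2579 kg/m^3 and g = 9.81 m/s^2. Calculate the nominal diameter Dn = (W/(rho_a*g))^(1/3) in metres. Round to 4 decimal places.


V = W / (rho_a * g)
V = 92410 / (2579 * 9.81)
V = 92410 / 25299.99
V = 3.652571 m^3
Dn = V^(1/3) = 3.652571^(1/3)
Dn = 1.5400 m

1.5400


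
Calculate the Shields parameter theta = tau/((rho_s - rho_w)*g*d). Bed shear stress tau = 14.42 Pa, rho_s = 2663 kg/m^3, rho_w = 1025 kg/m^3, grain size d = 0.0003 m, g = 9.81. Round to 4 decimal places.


theta = tau / ((rho_s - rho_w) * g * d)
rho_s - rho_w = 2663 - 1025 = 1638
Denominator = 1638 * 9.81 * 0.0003 = 4.820634
theta = 14.42 / 4.820634
theta = 2.9913

2.9913


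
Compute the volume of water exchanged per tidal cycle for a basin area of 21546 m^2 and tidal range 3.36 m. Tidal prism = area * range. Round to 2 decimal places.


Tidal prism = Area * Tidal range
P = 21546 * 3.36
P = 72394.56 m^3

72394.56


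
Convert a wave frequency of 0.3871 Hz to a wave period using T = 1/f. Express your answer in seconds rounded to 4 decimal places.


T = 1 / f
T = 1 / 0.3871
T = 2.5833 s

2.5833


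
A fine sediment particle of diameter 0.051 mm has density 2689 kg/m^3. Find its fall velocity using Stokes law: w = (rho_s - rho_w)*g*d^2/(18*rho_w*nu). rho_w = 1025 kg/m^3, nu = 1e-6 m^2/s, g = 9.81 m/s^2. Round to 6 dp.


w = (rho_s - rho_w) * g * d^2 / (18 * rho_w * nu)
d = 0.051 mm = 0.000051 m
rho_s - rho_w = 2689 - 1025 = 1664
Numerator = 1664 * 9.81 * (0.000051)^2 = 0.000042458308
Denominator = 18 * 1025 * 1e-6 = 0.018450
w = 0.002301 m/s

0.002301


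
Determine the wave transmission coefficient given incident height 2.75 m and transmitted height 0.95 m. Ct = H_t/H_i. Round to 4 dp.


Ct = H_t / H_i
Ct = 0.95 / 2.75
Ct = 0.3455

0.3455


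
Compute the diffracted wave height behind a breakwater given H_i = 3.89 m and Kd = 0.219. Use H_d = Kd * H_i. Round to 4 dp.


H_d = Kd * H_i
H_d = 0.219 * 3.89
H_d = 0.8519 m

0.8519


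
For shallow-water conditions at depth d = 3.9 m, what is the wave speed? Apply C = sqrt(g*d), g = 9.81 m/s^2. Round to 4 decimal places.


Using the shallow-water approximation:
C = sqrt(g * d) = sqrt(9.81 * 3.9)
C = sqrt(38.2590)
C = 6.1854 m/s

6.1854


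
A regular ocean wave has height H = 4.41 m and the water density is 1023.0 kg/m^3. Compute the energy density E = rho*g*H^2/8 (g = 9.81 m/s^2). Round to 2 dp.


E = (1/8) * rho * g * H^2
E = (1/8) * 1023.0 * 9.81 * 4.41^2
E = 0.125 * 1023.0 * 9.81 * 19.4481
E = 24396.74 J/m^2

24396.74


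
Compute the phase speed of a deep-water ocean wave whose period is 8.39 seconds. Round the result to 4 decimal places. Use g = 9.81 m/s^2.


We use the deep-water celerity formula:
C = g * T / (2 * pi)
C = 9.81 * 8.39 / (2 * 3.14159...)
C = 82.305900 / 6.283185
C = 13.0994 m/s

13.0994


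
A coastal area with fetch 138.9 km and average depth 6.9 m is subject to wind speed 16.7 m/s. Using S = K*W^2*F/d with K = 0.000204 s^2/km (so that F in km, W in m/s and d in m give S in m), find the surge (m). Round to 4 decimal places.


S = K * W^2 * F / d
W^2 = 16.7^2 = 278.89
S = 0.000204 * 278.89 * 138.9 / 6.9
Numerator = 0.000204 * 278.89 * 138.9 = 7.902515
S = 7.902515 / 6.9 = 1.1453 m

1.1453


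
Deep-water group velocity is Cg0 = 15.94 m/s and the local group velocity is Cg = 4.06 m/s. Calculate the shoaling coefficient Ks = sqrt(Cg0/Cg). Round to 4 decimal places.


Ks = sqrt(Cg0 / Cg)
Ks = sqrt(15.94 / 4.06)
Ks = sqrt(3.9261)
Ks = 1.9814

1.9814


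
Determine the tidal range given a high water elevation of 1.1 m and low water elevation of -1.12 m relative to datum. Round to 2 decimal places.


Tidal range = High water - Low water
Tidal range = 1.1 - (-1.12)
Tidal range = 2.22 m

2.22


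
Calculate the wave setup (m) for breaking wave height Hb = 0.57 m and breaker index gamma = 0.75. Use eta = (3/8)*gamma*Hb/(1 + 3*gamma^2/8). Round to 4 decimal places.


eta = (3/8) * gamma * Hb / (1 + 3*gamma^2/8)
Numerator = (3/8) * 0.75 * 0.57 = 0.160312
Denominator = 1 + 3*0.75^2/8 = 1 + 0.210938 = 1.210938
eta = 0.160312 / 1.210938
eta = 0.1324 m

0.1324


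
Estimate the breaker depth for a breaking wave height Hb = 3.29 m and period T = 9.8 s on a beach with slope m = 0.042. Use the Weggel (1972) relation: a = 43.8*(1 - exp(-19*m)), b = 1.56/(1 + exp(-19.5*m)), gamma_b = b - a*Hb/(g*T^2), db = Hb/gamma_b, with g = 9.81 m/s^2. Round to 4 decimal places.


a = 43.8 * (1 - exp(-19 * m))
exp(-19 * 0.042) = exp(-0.7980) = 0.450229
a = 43.8 * (1 - 0.450229) = 24.079991
b = 1.56 / (1 + exp(-19.5 * m))
exp(-19.5 * 0.042) = exp(-0.8190) = 0.440872
b = 1.56 / (1 + 0.440872) = 1.082677
Hb / (g * T^2) = 3.29 / (9.81 * 9.8^2) = 3.29 / 942.1524 = 0.00349200
gamma_b = b - a * Hb/(g*T^2) = 1.082677 - 24.079991 * 0.00349200 = 0.998590
db = Hb / gamma_b = 3.29 / 0.998590
db = 3.2946 m

3.2946


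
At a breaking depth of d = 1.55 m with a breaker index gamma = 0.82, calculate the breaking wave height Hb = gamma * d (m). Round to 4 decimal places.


Hb = gamma * d
Hb = 0.82 * 1.55
Hb = 1.2710 m

1.2710


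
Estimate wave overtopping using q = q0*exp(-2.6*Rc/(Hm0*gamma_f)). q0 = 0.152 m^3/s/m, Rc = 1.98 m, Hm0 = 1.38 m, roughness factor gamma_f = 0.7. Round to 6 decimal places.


q = q0 * exp(-2.6 * Rc / (Hm0 * gamma_f))
Exponent = -2.6 * 1.98 / (1.38 * 0.7)
= -2.6 * 1.98 / 0.9660
= -5.329193
exp(-5.329193) = 0.004848
q = 0.152 * 0.004848
q = 0.000737 m^3/s/m

0.000737


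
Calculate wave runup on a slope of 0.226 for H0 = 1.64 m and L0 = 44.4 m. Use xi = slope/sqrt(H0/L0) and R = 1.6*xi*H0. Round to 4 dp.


xi = slope / sqrt(H0/L0)
H0/L0 = 1.64/44.4 = 0.036937
sqrt(0.036937) = 0.192190
xi = 0.226 / 0.192190 = 1.175921
R = 1.6 * xi * H0 = 1.6 * 1.175921 * 1.64
R = 3.0856 m

3.0856


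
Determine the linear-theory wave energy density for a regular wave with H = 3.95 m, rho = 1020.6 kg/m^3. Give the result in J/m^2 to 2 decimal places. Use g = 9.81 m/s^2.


E = (1/8) * rho * g * H^2
E = (1/8) * 1020.6 * 9.81 * 3.95^2
E = 0.125 * 1020.6 * 9.81 * 15.6025
E = 19526.70 J/m^2

19526.70


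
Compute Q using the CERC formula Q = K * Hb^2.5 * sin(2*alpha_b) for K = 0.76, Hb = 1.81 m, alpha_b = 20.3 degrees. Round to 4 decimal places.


Q = K * Hb^2.5 * sin(2 * alpha_b)
Hb^2.5 = 1.81^2.5 = 4.407542
sin(2 * 20.3) = sin(40.6) = 0.650774
Q = 0.76 * 4.407542 * 0.650774
Q = 2.1799 m^3/s

2.1799


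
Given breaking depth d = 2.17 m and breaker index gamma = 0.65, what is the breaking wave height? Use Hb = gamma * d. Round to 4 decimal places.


Hb = gamma * d
Hb = 0.65 * 2.17
Hb = 1.4105 m

1.4105


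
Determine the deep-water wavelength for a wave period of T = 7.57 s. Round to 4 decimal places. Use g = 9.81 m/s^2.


L0 = g * T^2 / (2 * pi)
L0 = 9.81 * 7.57^2 / (2 * pi)
L0 = 9.81 * 57.3049 / 6.28319
L0 = 562.1611 / 6.28319
L0 = 89.4707 m

89.4707


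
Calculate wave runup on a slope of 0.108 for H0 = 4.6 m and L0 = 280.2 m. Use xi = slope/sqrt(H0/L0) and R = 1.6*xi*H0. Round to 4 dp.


xi = slope / sqrt(H0/L0)
H0/L0 = 4.6/280.2 = 0.016417
sqrt(0.016417) = 0.128128
xi = 0.108 / 0.128128 = 0.842906
R = 1.6 * xi * H0 = 1.6 * 0.842906 * 4.6
R = 6.2038 m

6.2038


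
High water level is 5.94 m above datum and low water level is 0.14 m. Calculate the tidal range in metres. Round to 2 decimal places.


Tidal range = High water - Low water
Tidal range = 5.94 - (0.14)
Tidal range = 5.80 m

5.80


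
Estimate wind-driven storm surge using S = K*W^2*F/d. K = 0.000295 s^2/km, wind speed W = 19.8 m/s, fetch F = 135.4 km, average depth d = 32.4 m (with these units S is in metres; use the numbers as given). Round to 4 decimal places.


S = K * W^2 * F / d
W^2 = 19.8^2 = 392.04
S = 0.000295 * 392.04 * 135.4 / 32.4
Numerator = 0.000295 * 392.04 * 135.4 = 15.659254
S = 15.659254 / 32.4 = 0.4833 m

0.4833


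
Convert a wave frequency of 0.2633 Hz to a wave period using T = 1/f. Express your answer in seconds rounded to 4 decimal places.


T = 1 / f
T = 1 / 0.2633
T = 3.7979 s

3.7979


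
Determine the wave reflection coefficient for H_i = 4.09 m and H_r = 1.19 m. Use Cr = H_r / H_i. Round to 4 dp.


Cr = H_r / H_i
Cr = 1.19 / 4.09
Cr = 0.2910

0.2910


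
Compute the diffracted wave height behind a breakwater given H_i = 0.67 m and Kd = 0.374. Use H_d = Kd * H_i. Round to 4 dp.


H_d = Kd * H_i
H_d = 0.374 * 0.67
H_d = 0.2506 m

0.2506


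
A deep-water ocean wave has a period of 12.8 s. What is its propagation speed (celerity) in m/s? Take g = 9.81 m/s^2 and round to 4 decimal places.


We use the deep-water celerity formula:
C = g * T / (2 * pi)
C = 9.81 * 12.8 / (2 * 3.14159...)
C = 125.568000 / 6.283185
C = 19.9848 m/s

19.9848


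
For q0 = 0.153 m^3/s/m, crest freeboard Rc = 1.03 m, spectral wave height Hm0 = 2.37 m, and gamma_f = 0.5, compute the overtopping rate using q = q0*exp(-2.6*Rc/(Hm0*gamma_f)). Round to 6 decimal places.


q = q0 * exp(-2.6 * Rc / (Hm0 * gamma_f))
Exponent = -2.6 * 1.03 / (2.37 * 0.5)
= -2.6 * 1.03 / 1.1850
= -2.259916
exp(-2.259916) = 0.104359
q = 0.153 * 0.104359
q = 0.015967 m^3/s/m

0.015967


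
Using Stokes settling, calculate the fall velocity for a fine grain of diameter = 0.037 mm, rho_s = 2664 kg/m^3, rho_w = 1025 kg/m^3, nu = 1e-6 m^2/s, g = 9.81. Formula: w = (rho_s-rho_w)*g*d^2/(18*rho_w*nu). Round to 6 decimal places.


w = (rho_s - rho_w) * g * d^2 / (18 * rho_w * nu)
d = 0.037 mm = 0.000037 m
rho_s - rho_w = 2664 - 1025 = 1639
Numerator = 1639 * 9.81 * (0.000037)^2 = 0.000022011590
Denominator = 18 * 1025 * 1e-6 = 0.018450
w = 0.001193 m/s

0.001193


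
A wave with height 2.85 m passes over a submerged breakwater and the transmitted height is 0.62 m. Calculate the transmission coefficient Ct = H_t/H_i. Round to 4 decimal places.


Ct = H_t / H_i
Ct = 0.62 / 2.85
Ct = 0.2175

0.2175


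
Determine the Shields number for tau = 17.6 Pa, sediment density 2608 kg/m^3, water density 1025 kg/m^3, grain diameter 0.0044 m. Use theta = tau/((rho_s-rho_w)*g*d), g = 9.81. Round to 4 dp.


theta = tau / ((rho_s - rho_w) * g * d)
rho_s - rho_w = 2608 - 1025 = 1583
Denominator = 1583 * 9.81 * 0.0044 = 68.328612
theta = 17.6 / 68.328612
theta = 0.2576

0.2576


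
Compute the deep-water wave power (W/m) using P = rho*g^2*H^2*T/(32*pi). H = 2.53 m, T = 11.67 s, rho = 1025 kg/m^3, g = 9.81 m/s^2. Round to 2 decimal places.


P = rho * g^2 * H^2 * T / (32 * pi)
P = 1025 * 9.81^2 * 2.53^2 * 11.67 / (32 * pi)
P = 1025 * 96.2361 * 6.4009 * 11.67 / 100.53096
P = 73294.93 W/m

73294.93


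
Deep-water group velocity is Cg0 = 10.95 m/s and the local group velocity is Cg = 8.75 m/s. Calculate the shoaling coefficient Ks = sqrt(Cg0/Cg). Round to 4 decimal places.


Ks = sqrt(Cg0 / Cg)
Ks = sqrt(10.95 / 8.75)
Ks = sqrt(1.2514)
Ks = 1.1187

1.1187


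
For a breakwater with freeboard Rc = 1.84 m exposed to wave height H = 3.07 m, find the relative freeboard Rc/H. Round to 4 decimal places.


Relative freeboard = Rc / H
= 1.84 / 3.07
= 0.5993

0.5993


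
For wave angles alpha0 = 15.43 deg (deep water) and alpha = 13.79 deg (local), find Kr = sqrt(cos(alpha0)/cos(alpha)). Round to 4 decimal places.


Kr = sqrt(cos(alpha0) / cos(alpha))
cos(15.43) = 0.963956
cos(13.79) = 0.971176
Kr = sqrt(0.963956 / 0.971176)
Kr = sqrt(0.992566)
Kr = 0.9963

0.9963


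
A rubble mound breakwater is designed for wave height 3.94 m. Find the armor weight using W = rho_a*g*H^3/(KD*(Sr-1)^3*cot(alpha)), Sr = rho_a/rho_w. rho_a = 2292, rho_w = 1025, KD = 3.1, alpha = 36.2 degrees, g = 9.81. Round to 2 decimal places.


Sr = rho_a / rho_w = 2292 / 1025 = 2.236098
(Sr - 1) = 1.236098
(Sr - 1)^3 = 1.888679
cot(36.2) = 1 / tan(36.2) = 1 / 0.731889 = 1.366327
Numerator = 2292 * 9.81 * 3.94^3 = 1375220.3370
Denominator = 3.1 * 1.888679 * 1.366327 = 7.999715
W = 1375220.3370 / 7.999715
W = 171908.67 N

171908.67


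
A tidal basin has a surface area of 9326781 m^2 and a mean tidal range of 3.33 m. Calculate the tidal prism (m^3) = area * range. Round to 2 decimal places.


Tidal prism = Area * Tidal range
P = 9326781 * 3.33
P = 31058180.73 m^3

31058180.73


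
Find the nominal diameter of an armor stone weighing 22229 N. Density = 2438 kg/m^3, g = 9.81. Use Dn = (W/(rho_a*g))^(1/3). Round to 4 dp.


V = W / (rho_a * g)
V = 22229 / (2438 * 9.81)
V = 22229 / 23916.78
V = 0.929431 m^3
Dn = V^(1/3) = 0.929431^(1/3)
Dn = 0.9759 m

0.9759


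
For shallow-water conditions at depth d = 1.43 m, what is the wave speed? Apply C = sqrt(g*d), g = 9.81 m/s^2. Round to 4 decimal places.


Using the shallow-water approximation:
C = sqrt(g * d) = sqrt(9.81 * 1.43)
C = sqrt(14.0283)
C = 3.7454 m/s

3.7454


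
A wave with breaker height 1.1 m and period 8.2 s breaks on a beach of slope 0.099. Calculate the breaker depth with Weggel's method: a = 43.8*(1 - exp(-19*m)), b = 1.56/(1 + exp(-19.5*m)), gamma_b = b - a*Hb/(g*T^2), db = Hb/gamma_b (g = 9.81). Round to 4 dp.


a = 43.8 * (1 - exp(-19 * m))
exp(-19 * 0.099) = exp(-1.8810) = 0.152438
a = 43.8 * (1 - 0.152438) = 37.123233
b = 1.56 / (1 + exp(-19.5 * m))
exp(-19.5 * 0.099) = exp(-1.9305) = 0.145076
b = 1.56 / (1 + 0.145076) = 1.362355
Hb / (g * T^2) = 1.1 / (9.81 * 8.2^2) = 1.1 / 659.6244 = 0.00166762
gamma_b = b - a * Hb/(g*T^2) = 1.362355 - 37.123233 * 0.00166762 = 1.300448
db = Hb / gamma_b = 1.1 / 1.300448
db = 0.8459 m

0.8459


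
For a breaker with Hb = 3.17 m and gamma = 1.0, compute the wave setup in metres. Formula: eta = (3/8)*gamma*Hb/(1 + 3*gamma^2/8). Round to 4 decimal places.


eta = (3/8) * gamma * Hb / (1 + 3*gamma^2/8)
Numerator = (3/8) * 1.0 * 3.17 = 1.188750
Denominator = 1 + 3*1.0^2/8 = 1 + 0.375000 = 1.375000
eta = 1.188750 / 1.375000
eta = 0.8645 m

0.8645


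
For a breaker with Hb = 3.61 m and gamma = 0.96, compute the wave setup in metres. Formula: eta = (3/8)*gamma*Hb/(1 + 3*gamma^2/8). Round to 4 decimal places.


eta = (3/8) * gamma * Hb / (1 + 3*gamma^2/8)
Numerator = (3/8) * 0.96 * 3.61 = 1.299600
Denominator = 1 + 3*0.96^2/8 = 1 + 0.345600 = 1.345600
eta = 1.299600 / 1.345600
eta = 0.9658 m

0.9658


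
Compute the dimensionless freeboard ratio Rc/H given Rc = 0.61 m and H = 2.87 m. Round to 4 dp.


Relative freeboard = Rc / H
= 0.61 / 2.87
= 0.2125

0.2125


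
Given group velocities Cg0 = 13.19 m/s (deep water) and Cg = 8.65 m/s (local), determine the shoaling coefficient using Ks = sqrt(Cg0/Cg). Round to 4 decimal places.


Ks = sqrt(Cg0 / Cg)
Ks = sqrt(13.19 / 8.65)
Ks = sqrt(1.5249)
Ks = 1.2349

1.2349


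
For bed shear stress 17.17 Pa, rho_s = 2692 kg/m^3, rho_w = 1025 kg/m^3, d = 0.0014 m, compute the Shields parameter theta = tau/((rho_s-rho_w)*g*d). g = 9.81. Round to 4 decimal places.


theta = tau / ((rho_s - rho_w) * g * d)
rho_s - rho_w = 2692 - 1025 = 1667
Denominator = 1667 * 9.81 * 0.0014 = 22.894578
theta = 17.17 / 22.894578
theta = 0.7500

0.7500


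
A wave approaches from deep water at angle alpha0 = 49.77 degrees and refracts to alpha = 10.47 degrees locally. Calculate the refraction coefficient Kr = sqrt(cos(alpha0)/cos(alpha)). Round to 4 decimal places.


Kr = sqrt(cos(alpha0) / cos(alpha))
cos(49.77) = 0.645858
cos(10.47) = 0.983350
Kr = sqrt(0.645858 / 0.983350)
Kr = sqrt(0.656793)
Kr = 0.8104

0.8104


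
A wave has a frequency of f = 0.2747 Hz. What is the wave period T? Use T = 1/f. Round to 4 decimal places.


T = 1 / f
T = 1 / 0.2747
T = 3.6403 s

3.6403


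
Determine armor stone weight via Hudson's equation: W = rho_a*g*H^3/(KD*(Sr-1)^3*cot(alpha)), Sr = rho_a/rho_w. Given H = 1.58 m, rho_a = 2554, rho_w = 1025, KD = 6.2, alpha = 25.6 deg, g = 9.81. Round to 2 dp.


Sr = rho_a / rho_w = 2554 / 1025 = 2.491707
(Sr - 1) = 1.491707
(Sr - 1)^3 = 3.319333
cot(25.6) = 1 / tan(25.6) = 1 / 0.479120 = 2.087161
Numerator = 2554 * 9.81 * 1.58^3 = 98823.7116
Denominator = 6.2 * 3.319333 * 2.087161 = 42.953495
W = 98823.7116 / 42.953495
W = 2300.71 N

2300.71


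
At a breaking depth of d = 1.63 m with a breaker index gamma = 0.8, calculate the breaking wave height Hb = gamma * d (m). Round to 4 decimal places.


Hb = gamma * d
Hb = 0.8 * 1.63
Hb = 1.3040 m

1.3040


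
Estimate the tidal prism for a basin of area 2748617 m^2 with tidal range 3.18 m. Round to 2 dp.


Tidal prism = Area * Tidal range
P = 2748617 * 3.18
P = 8740602.06 m^3

8740602.06


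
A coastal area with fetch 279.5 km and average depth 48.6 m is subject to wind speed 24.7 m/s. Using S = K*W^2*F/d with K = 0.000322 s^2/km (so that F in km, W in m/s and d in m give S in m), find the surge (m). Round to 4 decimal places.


S = K * W^2 * F / d
W^2 = 24.7^2 = 610.09
S = 0.000322 * 610.09 * 279.5 / 48.6
Numerator = 0.000322 * 610.09 * 279.5 = 54.907490
S = 54.907490 / 48.6 = 1.1298 m

1.1298


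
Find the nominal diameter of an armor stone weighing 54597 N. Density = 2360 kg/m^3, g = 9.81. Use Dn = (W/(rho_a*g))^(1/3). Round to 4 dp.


V = W / (rho_a * g)
V = 54597 / (2360 * 9.81)
V = 54597 / 23151.60
V = 2.358239 m^3
Dn = V^(1/3) = 2.358239^(1/3)
Dn = 1.3311 m

1.3311


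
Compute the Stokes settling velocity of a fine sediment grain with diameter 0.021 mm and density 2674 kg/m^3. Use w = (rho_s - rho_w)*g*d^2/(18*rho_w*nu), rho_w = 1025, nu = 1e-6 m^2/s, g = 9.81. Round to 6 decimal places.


w = (rho_s - rho_w) * g * d^2 / (18 * rho_w * nu)
d = 0.021 mm = 0.000021 m
rho_s - rho_w = 2674 - 1025 = 1649
Numerator = 1649 * 9.81 * (0.000021)^2 = 0.000007133920
Denominator = 18 * 1025 * 1e-6 = 0.018450
w = 0.000387 m/s

0.000387


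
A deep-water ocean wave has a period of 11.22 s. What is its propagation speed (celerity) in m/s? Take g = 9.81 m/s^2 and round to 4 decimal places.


We use the deep-water celerity formula:
C = g * T / (2 * pi)
C = 9.81 * 11.22 / (2 * 3.14159...)
C = 110.068200 / 6.283185
C = 17.5179 m/s

17.5179


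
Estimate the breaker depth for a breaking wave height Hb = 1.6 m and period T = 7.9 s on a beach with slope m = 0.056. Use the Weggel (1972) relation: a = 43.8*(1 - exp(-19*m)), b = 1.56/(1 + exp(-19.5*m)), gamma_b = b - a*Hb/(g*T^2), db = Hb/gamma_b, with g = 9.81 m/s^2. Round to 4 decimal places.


a = 43.8 * (1 - exp(-19 * m))
exp(-19 * 0.056) = exp(-1.0640) = 0.345073
a = 43.8 * (1 - 0.345073) = 28.685813
b = 1.56 / (1 + exp(-19.5 * m))
exp(-19.5 * 0.056) = exp(-1.0920) = 0.335545
b = 1.56 / (1 + 0.335545) = 1.168063
Hb / (g * T^2) = 1.6 / (9.81 * 7.9^2) = 1.6 / 612.2421 = 0.00261335
gamma_b = b - a * Hb/(g*T^2) = 1.168063 - 28.685813 * 0.00261335 = 1.093097
db = Hb / gamma_b = 1.6 / 1.093097
db = 1.4637 m

1.4637


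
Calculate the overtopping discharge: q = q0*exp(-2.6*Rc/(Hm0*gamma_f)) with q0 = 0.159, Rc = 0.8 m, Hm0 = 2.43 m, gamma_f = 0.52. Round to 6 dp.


q = q0 * exp(-2.6 * Rc / (Hm0 * gamma_f))
Exponent = -2.6 * 0.8 / (2.43 * 0.52)
= -2.6 * 0.8 / 1.2636
= -1.646091
exp(-1.646091) = 0.192802
q = 0.159 * 0.192802
q = 0.030656 m^3/s/m

0.030656


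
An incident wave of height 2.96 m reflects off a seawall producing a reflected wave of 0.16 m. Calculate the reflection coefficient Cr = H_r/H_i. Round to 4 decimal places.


Cr = H_r / H_i
Cr = 0.16 / 2.96
Cr = 0.0541

0.0541


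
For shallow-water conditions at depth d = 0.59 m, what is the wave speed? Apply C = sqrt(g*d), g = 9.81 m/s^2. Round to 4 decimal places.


Using the shallow-water approximation:
C = sqrt(g * d) = sqrt(9.81 * 0.59)
C = sqrt(5.7879)
C = 2.4058 m/s

2.4058


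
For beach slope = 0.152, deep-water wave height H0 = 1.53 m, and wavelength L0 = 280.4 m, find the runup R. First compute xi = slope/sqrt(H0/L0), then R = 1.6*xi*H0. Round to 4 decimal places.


xi = slope / sqrt(H0/L0)
H0/L0 = 1.53/280.4 = 0.005456
sqrt(0.005456) = 0.073868
xi = 0.152 / 0.073868 = 2.057723
R = 1.6 * xi * H0 = 1.6 * 2.057723 * 1.53
R = 5.0373 m

5.0373


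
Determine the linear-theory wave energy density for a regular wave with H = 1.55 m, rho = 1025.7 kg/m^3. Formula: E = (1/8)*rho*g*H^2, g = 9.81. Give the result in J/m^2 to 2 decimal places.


E = (1/8) * rho * g * H^2
E = (1/8) * 1025.7 * 9.81 * 1.55^2
E = 0.125 * 1025.7 * 9.81 * 2.4025
E = 3021.78 J/m^2

3021.78


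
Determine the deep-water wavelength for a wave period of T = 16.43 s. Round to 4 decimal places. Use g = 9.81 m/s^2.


L0 = g * T^2 / (2 * pi)
L0 = 9.81 * 16.43^2 / (2 * pi)
L0 = 9.81 * 269.9449 / 6.28319
L0 = 2648.1595 / 6.28319
L0 = 421.4677 m

421.4677


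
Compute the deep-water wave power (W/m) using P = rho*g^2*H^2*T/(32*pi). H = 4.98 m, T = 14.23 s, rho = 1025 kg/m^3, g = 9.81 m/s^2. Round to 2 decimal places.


P = rho * g^2 * H^2 * T / (32 * pi)
P = 1025 * 9.81^2 * 4.98^2 * 14.23 / (32 * pi)
P = 1025 * 96.2361 * 24.8004 * 14.23 / 100.53096
P = 346278.57 W/m

346278.57


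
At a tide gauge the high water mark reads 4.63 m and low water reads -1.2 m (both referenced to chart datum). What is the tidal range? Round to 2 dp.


Tidal range = High water - Low water
Tidal range = 4.63 - (-1.2)
Tidal range = 5.83 m

5.83


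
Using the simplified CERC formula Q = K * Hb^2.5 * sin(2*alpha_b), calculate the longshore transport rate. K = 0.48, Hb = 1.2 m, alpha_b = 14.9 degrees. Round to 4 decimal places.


Q = K * Hb^2.5 * sin(2 * alpha_b)
Hb^2.5 = 1.2^2.5 = 1.577441
sin(2 * 14.9) = sin(29.8) = 0.496974
Q = 0.48 * 1.577441 * 0.496974
Q = 0.3763 m^3/s

0.3763


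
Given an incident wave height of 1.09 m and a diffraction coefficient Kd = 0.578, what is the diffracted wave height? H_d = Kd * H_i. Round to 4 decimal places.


H_d = Kd * H_i
H_d = 0.578 * 1.09
H_d = 0.6300 m

0.6300


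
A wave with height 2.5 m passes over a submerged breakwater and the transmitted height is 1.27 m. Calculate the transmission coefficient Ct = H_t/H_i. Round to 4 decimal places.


Ct = H_t / H_i
Ct = 1.27 / 2.5
Ct = 0.5080

0.5080


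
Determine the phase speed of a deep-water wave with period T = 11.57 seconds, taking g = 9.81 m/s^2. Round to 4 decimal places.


We use the deep-water celerity formula:
C = g * T / (2 * pi)
C = 9.81 * 11.57 / (2 * 3.14159...)
C = 113.501700 / 6.283185
C = 18.0644 m/s

18.0644


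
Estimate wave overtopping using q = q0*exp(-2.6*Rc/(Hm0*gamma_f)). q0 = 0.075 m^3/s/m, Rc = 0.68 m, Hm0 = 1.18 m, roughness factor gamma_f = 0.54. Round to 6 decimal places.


q = q0 * exp(-2.6 * Rc / (Hm0 * gamma_f))
Exponent = -2.6 * 0.68 / (1.18 * 0.54)
= -2.6 * 0.68 / 0.6372
= -2.774639
exp(-2.774639) = 0.062372
q = 0.075 * 0.062372
q = 0.004678 m^3/s/m

0.004678


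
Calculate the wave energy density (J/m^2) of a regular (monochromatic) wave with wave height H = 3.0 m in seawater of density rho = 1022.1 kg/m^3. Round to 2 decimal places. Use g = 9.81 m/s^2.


E = (1/8) * rho * g * H^2
E = (1/8) * 1022.1 * 9.81 * 3.0^2
E = 0.125 * 1022.1 * 9.81 * 9.0000
E = 11280.15 J/m^2

11280.15


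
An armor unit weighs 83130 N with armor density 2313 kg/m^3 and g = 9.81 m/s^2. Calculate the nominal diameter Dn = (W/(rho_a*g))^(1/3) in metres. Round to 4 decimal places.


V = W / (rho_a * g)
V = 83130 / (2313 * 9.81)
V = 83130 / 22690.53
V = 3.663643 m^3
Dn = V^(1/3) = 3.663643^(1/3)
Dn = 1.5416 m

1.5416


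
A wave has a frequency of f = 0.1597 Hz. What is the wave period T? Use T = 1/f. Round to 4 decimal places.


T = 1 / f
T = 1 / 0.1597
T = 6.2617 s

6.2617


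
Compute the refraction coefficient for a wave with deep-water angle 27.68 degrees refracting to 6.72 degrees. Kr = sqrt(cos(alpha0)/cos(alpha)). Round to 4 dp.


Kr = sqrt(cos(alpha0) / cos(alpha))
cos(27.68) = 0.885556
cos(6.72) = 0.993130
Kr = sqrt(0.885556 / 0.993130)
Kr = sqrt(0.891682)
Kr = 0.9443

0.9443


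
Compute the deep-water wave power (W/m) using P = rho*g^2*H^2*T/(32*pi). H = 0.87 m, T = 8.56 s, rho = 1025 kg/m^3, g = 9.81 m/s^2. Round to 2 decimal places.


P = rho * g^2 * H^2 * T / (32 * pi)
P = 1025 * 9.81^2 * 0.87^2 * 8.56 / (32 * pi)
P = 1025 * 96.2361 * 0.7569 * 8.56 / 100.53096
P = 6357.32 W/m

6357.32


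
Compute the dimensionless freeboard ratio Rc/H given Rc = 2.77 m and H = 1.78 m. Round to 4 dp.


Relative freeboard = Rc / H
= 2.77 / 1.78
= 1.5562

1.5562


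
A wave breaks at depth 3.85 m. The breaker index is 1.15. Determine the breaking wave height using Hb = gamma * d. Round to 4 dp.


Hb = gamma * d
Hb = 1.15 * 3.85
Hb = 4.4275 m

4.4275


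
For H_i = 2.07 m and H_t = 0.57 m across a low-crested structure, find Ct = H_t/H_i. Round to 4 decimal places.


Ct = H_t / H_i
Ct = 0.57 / 2.07
Ct = 0.2754

0.2754


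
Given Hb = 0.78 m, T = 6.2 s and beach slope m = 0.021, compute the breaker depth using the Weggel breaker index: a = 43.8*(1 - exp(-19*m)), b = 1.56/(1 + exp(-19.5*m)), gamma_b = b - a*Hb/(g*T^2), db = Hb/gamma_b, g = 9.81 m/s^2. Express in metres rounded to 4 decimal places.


a = 43.8 * (1 - exp(-19 * m))
exp(-19 * 0.021) = exp(-0.3990) = 0.670991
a = 43.8 * (1 - 0.670991) = 14.410607
b = 1.56 / (1 + exp(-19.5 * m))
exp(-19.5 * 0.021) = exp(-0.4095) = 0.663982
b = 1.56 / (1 + 0.663982) = 0.937510
Hb / (g * T^2) = 0.78 / (9.81 * 6.2^2) = 0.78 / 377.0964 = 0.00206844
gamma_b = b - a * Hb/(g*T^2) = 0.937510 - 14.410607 * 0.00206844 = 0.907703
db = Hb / gamma_b = 0.78 / 0.907703
db = 0.8593 m

0.8593


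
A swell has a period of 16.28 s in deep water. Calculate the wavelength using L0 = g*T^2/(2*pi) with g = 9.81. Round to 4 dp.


L0 = g * T^2 / (2 * pi)
L0 = 9.81 * 16.28^2 / (2 * pi)
L0 = 9.81 * 265.0384 / 6.28319
L0 = 2600.0267 / 6.28319
L0 = 413.8071 m

413.8071


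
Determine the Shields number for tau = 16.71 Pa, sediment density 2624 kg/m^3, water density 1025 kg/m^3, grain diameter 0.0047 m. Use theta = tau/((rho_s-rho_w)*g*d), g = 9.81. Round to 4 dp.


theta = tau / ((rho_s - rho_w) * g * d)
rho_s - rho_w = 2624 - 1025 = 1599
Denominator = 1599 * 9.81 * 0.0047 = 73.725093
theta = 16.71 / 73.725093
theta = 0.2267

0.2267


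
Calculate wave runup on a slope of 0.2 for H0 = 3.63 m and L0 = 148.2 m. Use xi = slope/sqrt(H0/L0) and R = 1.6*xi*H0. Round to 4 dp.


xi = slope / sqrt(H0/L0)
H0/L0 = 3.63/148.2 = 0.024494
sqrt(0.024494) = 0.156505
xi = 0.2 / 0.156505 = 1.277912
R = 1.6 * xi * H0 = 1.6 * 1.277912 * 3.63
R = 7.4221 m

7.4221


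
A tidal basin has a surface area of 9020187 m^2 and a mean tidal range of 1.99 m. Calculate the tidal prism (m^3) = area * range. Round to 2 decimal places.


Tidal prism = Area * Tidal range
P = 9020187 * 1.99
P = 17950172.13 m^3

17950172.13


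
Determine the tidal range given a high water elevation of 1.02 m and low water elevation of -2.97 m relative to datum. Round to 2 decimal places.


Tidal range = High water - Low water
Tidal range = 1.02 - (-2.97)
Tidal range = 3.99 m

3.99


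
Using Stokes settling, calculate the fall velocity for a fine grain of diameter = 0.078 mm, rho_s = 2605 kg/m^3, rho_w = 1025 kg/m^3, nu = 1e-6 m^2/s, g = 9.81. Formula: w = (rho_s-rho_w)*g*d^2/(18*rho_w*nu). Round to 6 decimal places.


w = (rho_s - rho_w) * g * d^2 / (18 * rho_w * nu)
d = 0.078 mm = 0.000078 m
rho_s - rho_w = 2605 - 1025 = 1580
Numerator = 1580 * 9.81 * (0.000078)^2 = 0.000094300783
Denominator = 18 * 1025 * 1e-6 = 0.018450
w = 0.005111 m/s

0.005111


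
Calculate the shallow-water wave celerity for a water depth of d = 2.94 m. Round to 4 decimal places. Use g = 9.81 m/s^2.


Using the shallow-water approximation:
C = sqrt(g * d) = sqrt(9.81 * 2.94)
C = sqrt(28.8414)
C = 5.3704 m/s

5.3704


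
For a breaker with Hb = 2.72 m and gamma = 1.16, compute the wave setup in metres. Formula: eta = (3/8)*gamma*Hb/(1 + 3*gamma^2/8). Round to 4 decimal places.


eta = (3/8) * gamma * Hb / (1 + 3*gamma^2/8)
Numerator = (3/8) * 1.16 * 2.72 = 1.183200
Denominator = 1 + 3*1.16^2/8 = 1 + 0.504600 = 1.504600
eta = 1.183200 / 1.504600
eta = 0.7864 m

0.7864


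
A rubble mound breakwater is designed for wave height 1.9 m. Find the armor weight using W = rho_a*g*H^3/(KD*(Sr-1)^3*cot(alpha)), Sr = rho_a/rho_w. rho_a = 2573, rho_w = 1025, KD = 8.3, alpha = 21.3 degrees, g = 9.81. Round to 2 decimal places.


Sr = rho_a / rho_w = 2573 / 1025 = 2.510244
(Sr - 1) = 1.510244
(Sr - 1)^3 = 3.444620
cot(21.3) = 1 / tan(21.3) = 1 / 0.389884 = 2.564867
Numerator = 2573 * 9.81 * 1.9^3 = 173128.9107
Denominator = 8.3 * 3.444620 * 2.564867 = 73.330438
W = 173128.9107 / 73.330438
W = 2360.94 N

2360.94


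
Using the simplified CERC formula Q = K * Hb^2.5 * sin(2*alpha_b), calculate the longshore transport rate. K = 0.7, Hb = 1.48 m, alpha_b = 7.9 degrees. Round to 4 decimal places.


Q = K * Hb^2.5 * sin(2 * alpha_b)
Hb^2.5 = 1.48^2.5 = 2.664737
sin(2 * 7.9) = sin(15.8) = 0.272280
Q = 0.7 * 2.664737 * 0.272280
Q = 0.5079 m^3/s

0.5079


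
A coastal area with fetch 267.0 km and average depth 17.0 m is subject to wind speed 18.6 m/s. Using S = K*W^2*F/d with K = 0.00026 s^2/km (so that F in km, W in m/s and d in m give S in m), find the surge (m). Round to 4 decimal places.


S = K * W^2 * F / d
W^2 = 18.6^2 = 345.96
S = 0.00026 * 345.96 * 267.0 / 17.0
Numerator = 0.00026 * 345.96 * 267.0 = 24.016543
S = 24.016543 / 17.0 = 1.4127 m

1.4127


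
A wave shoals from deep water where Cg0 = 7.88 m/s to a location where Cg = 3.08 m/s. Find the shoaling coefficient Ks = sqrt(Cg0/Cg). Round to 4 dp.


Ks = sqrt(Cg0 / Cg)
Ks = sqrt(7.88 / 3.08)
Ks = sqrt(2.5584)
Ks = 1.5995

1.5995
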